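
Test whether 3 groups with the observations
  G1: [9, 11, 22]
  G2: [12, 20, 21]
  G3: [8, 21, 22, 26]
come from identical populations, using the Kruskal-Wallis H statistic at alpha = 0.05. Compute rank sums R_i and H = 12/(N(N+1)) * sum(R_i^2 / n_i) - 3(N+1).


Step 1: Combine all N = 10 observations and assign midranks.
sorted (value, group, rank): (8,G3,1), (9,G1,2), (11,G1,3), (12,G2,4), (20,G2,5), (21,G2,6.5), (21,G3,6.5), (22,G1,8.5), (22,G3,8.5), (26,G3,10)
Step 2: Sum ranks within each group.
R_1 = 13.5 (n_1 = 3)
R_2 = 15.5 (n_2 = 3)
R_3 = 26 (n_3 = 4)
Step 3: H = 12/(N(N+1)) * sum(R_i^2/n_i) - 3(N+1)
     = 12/(10*11) * (13.5^2/3 + 15.5^2/3 + 26^2/4) - 3*11
     = 0.109091 * 309.833 - 33
     = 0.800000.
Step 4: Ties present; correction factor C = 1 - 12/(10^3 - 10) = 0.987879. Corrected H = 0.800000 / 0.987879 = 0.809816.
Step 5: Under H0, H ~ chi^2(2); p-value = 0.667038.
Step 6: alpha = 0.05. fail to reject H0.

H = 0.8098, df = 2, p = 0.667038, fail to reject H0.


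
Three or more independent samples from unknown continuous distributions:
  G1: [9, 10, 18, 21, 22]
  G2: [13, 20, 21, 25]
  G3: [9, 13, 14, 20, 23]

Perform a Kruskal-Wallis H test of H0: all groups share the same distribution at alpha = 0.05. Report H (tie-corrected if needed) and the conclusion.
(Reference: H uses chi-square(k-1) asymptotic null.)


Step 1: Combine all N = 14 observations and assign midranks.
sorted (value, group, rank): (9,G1,1.5), (9,G3,1.5), (10,G1,3), (13,G2,4.5), (13,G3,4.5), (14,G3,6), (18,G1,7), (20,G2,8.5), (20,G3,8.5), (21,G1,10.5), (21,G2,10.5), (22,G1,12), (23,G3,13), (25,G2,14)
Step 2: Sum ranks within each group.
R_1 = 34 (n_1 = 5)
R_2 = 37.5 (n_2 = 4)
R_3 = 33.5 (n_3 = 5)
Step 3: H = 12/(N(N+1)) * sum(R_i^2/n_i) - 3(N+1)
     = 12/(14*15) * (34^2/5 + 37.5^2/4 + 33.5^2/5) - 3*15
     = 0.057143 * 807.212 - 45
     = 1.126429.
Step 4: Ties present; correction factor C = 1 - 24/(14^3 - 14) = 0.991209. Corrected H = 1.126429 / 0.991209 = 1.136419.
Step 5: Under H0, H ~ chi^2(2); p-value = 0.566539.
Step 6: alpha = 0.05. fail to reject H0.

H = 1.1364, df = 2, p = 0.566539, fail to reject H0.


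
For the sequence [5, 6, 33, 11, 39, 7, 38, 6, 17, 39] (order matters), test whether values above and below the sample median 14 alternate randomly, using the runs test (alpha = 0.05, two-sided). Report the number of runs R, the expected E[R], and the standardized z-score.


Step 1: Compute median = 14; label A = above, B = below.
Labels in order: BBABABABAA  (n_A = 5, n_B = 5)
Step 2: Count runs R = 8.
Step 3: Under H0 (random ordering), E[R] = 2*n_A*n_B/(n_A+n_B) + 1 = 2*5*5/10 + 1 = 6.0000.
        Var[R] = 2*n_A*n_B*(2*n_A*n_B - n_A - n_B) / ((n_A+n_B)^2 * (n_A+n_B-1)) = 2000/900 = 2.2222.
        SD[R] = 1.4907.
Step 4: Continuity-corrected z = (R - 0.5 - E[R]) / SD[R] = (8 - 0.5 - 6.0000) / 1.4907 = 1.0062.
Step 5: Two-sided p-value via normal approximation = 2*(1 - Phi(|z|)) = 0.314305.
Step 6: alpha = 0.05. fail to reject H0.

R = 8, z = 1.0062, p = 0.314305, fail to reject H0.


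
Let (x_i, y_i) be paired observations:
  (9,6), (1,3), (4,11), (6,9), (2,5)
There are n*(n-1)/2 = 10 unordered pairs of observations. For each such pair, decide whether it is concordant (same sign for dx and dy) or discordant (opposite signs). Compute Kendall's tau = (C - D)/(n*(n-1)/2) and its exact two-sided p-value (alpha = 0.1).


Step 1: Enumerate the 10 unordered pairs (i,j) with i<j and classify each by sign(x_j-x_i) * sign(y_j-y_i).
  (1,2):dx=-8,dy=-3->C; (1,3):dx=-5,dy=+5->D; (1,4):dx=-3,dy=+3->D; (1,5):dx=-7,dy=-1->C
  (2,3):dx=+3,dy=+8->C; (2,4):dx=+5,dy=+6->C; (2,5):dx=+1,dy=+2->C; (3,4):dx=+2,dy=-2->D
  (3,5):dx=-2,dy=-6->C; (4,5):dx=-4,dy=-4->C
Step 2: C = 7, D = 3, total pairs = 10.
Step 3: tau = (C - D)/(n(n-1)/2) = (7 - 3)/10 = 0.400000.
Step 4: Exact two-sided p-value (enumerate n! = 120 permutations of y under H0): p = 0.483333.
Step 5: alpha = 0.1. fail to reject H0.

tau_b = 0.4000 (C=7, D=3), p = 0.483333, fail to reject H0.


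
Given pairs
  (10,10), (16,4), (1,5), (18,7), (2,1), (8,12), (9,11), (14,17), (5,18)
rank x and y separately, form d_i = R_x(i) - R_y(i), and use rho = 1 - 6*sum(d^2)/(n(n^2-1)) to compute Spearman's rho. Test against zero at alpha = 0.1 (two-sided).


Step 1: Rank x and y separately (midranks; no ties here).
rank(x): 10->6, 16->8, 1->1, 18->9, 2->2, 8->4, 9->5, 14->7, 5->3
rank(y): 10->5, 4->2, 5->3, 7->4, 1->1, 12->7, 11->6, 17->8, 18->9
Step 2: d_i = R_x(i) - R_y(i); compute d_i^2.
  (6-5)^2=1, (8-2)^2=36, (1-3)^2=4, (9-4)^2=25, (2-1)^2=1, (4-7)^2=9, (5-6)^2=1, (7-8)^2=1, (3-9)^2=36
sum(d^2) = 114.
Step 3: rho = 1 - 6*114 / (9*(9^2 - 1)) = 1 - 684/720 = 0.050000.
Step 4: Under H0, t = rho * sqrt((n-2)/(1-rho^2)) = 0.1325 ~ t(7).
Step 5: Two-sided p-value from the t-distribution with 7 df = 0.898353.
Step 6: alpha = 0.1. fail to reject H0.

rho = 0.0500, p = 0.898353, fail to reject H0 at alpha = 0.1.


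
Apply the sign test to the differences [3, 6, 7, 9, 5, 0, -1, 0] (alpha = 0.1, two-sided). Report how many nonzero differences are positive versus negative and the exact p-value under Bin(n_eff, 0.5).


Step 1: Discard zero differences. Original n = 8; n_eff = number of nonzero differences = 6.
Nonzero differences (with sign): +3, +6, +7, +9, +5, -1
Step 2: Count signs: positive = 5, negative = 1.
Step 3: Under H0: P(positive) = 0.5, so the number of positives S ~ Bin(6, 0.5).
Step 4: Two-sided exact p-value = sum of Bin(6,0.5) probabilities at or below the observed probability = 0.218750.
Step 5: alpha = 0.1. fail to reject H0.

n_eff = 6, pos = 5, neg = 1, p = 0.218750, fail to reject H0.


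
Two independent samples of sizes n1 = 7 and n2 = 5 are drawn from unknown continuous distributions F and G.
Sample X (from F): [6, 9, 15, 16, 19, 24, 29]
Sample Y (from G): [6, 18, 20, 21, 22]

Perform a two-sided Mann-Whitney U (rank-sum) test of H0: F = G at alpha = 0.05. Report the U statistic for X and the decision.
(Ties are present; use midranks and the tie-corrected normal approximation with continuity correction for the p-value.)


Step 1: Combine and sort all 12 observations; assign midranks.
sorted (value, group): (6,X), (6,Y), (9,X), (15,X), (16,X), (18,Y), (19,X), (20,Y), (21,Y), (22,Y), (24,X), (29,X)
ranks: 6->1.5, 6->1.5, 9->3, 15->4, 16->5, 18->6, 19->7, 20->8, 21->9, 22->10, 24->11, 29->12
Step 2: Rank sum for X: R1 = 1.5 + 3 + 4 + 5 + 7 + 11 + 12 = 43.5.
Step 3: U_X = R1 - n1(n1+1)/2 = 43.5 - 7*8/2 = 43.5 - 28 = 15.5.
       U_Y = n1*n2 - U_X = 35 - 15.5 = 19.5.
Step 4: Ties are present, so use the tie-corrected normal approximation (with continuity correction) for the p-value.
Step 5: p-value = 0.807210; compare to alpha = 0.05. fail to reject H0.

U_X = 15.5, p = 0.807210, fail to reject H0 at alpha = 0.05.


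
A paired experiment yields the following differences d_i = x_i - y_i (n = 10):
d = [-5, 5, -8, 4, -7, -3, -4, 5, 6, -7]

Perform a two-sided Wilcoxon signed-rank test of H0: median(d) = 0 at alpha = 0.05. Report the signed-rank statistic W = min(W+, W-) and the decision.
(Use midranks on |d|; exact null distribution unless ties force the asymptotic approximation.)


Step 1: Drop any zero differences (none here) and take |d_i|.
|d| = [5, 5, 8, 4, 7, 3, 4, 5, 6, 7]
Step 2: Midrank |d_i| (ties get averaged ranks).
ranks: |5|->5, |5|->5, |8|->10, |4|->2.5, |7|->8.5, |3|->1, |4|->2.5, |5|->5, |6|->7, |7|->8.5
Step 3: Attach original signs; sum ranks with positive sign and with negative sign.
W+ = 5 + 2.5 + 5 + 7 = 19.5
W- = 5 + 10 + 8.5 + 1 + 2.5 + 8.5 = 35.5
(Check: W+ + W- = 55 should equal n(n+1)/2 = 55.)
Step 4: Test statistic W = min(W+, W-) = 19.5.
Step 5: Ties in |d|, so use the tie-corrected normal approximation.
        E[W] = n(n+1)/4 = 10*11/4 = 27.5.
        Tie groups: |d|=4 (t=2), |d|=5 (t=3), |d|=7 (t=2); sum(t^3 - t) = 36.
        Var[W] = n(n+1)(2n+1)/24 - sum(t^3-t)/48 = 2310/24 - 36/48 = 95.5.
        z = (W - E[W]) / sqrt(Var[W]) = (19.5 - 27.5) / 9.7724 = -0.8186.
        Two-sided p = 2*Phi(z) = 0.412997.
Step 6: alpha = 0.05. fail to reject H0.

W+ = 19.5, W- = 35.5, W = min = 19.5, p = 0.412997, fail to reject H0.


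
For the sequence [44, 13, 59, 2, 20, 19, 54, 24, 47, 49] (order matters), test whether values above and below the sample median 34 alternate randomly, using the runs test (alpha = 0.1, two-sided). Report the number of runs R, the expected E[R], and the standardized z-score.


Step 1: Compute median = 34; label A = above, B = below.
Labels in order: ABABBBABAA  (n_A = 5, n_B = 5)
Step 2: Count runs R = 7.
Step 3: Under H0 (random ordering), E[R] = 2*n_A*n_B/(n_A+n_B) + 1 = 2*5*5/10 + 1 = 6.0000.
        Var[R] = 2*n_A*n_B*(2*n_A*n_B - n_A - n_B) / ((n_A+n_B)^2 * (n_A+n_B-1)) = 2000/900 = 2.2222.
        SD[R] = 1.4907.
Step 4: Continuity-corrected z = (R - 0.5 - E[R]) / SD[R] = (7 - 0.5 - 6.0000) / 1.4907 = 0.3354.
Step 5: Two-sided p-value via normal approximation = 2*(1 - Phi(|z|)) = 0.737316.
Step 6: alpha = 0.1. fail to reject H0.

R = 7, z = 0.3354, p = 0.737316, fail to reject H0.


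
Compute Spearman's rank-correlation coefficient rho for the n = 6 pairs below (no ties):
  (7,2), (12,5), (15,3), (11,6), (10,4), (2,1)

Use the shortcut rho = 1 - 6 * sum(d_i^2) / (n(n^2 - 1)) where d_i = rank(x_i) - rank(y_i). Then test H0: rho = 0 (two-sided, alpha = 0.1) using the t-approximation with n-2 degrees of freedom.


Step 1: Rank x and y separately (midranks; no ties here).
rank(x): 7->2, 12->5, 15->6, 11->4, 10->3, 2->1
rank(y): 2->2, 5->5, 3->3, 6->6, 4->4, 1->1
Step 2: d_i = R_x(i) - R_y(i); compute d_i^2.
  (2-2)^2=0, (5-5)^2=0, (6-3)^2=9, (4-6)^2=4, (3-4)^2=1, (1-1)^2=0
sum(d^2) = 14.
Step 3: rho = 1 - 6*14 / (6*(6^2 - 1)) = 1 - 84/210 = 0.600000.
Step 4: Under H0, t = rho * sqrt((n-2)/(1-rho^2)) = 1.5000 ~ t(4).
Step 5: Two-sided p-value from the t-distribution with 4 df = 0.208000.
Step 6: alpha = 0.1. fail to reject H0.

rho = 0.6000, p = 0.208000, fail to reject H0 at alpha = 0.1.


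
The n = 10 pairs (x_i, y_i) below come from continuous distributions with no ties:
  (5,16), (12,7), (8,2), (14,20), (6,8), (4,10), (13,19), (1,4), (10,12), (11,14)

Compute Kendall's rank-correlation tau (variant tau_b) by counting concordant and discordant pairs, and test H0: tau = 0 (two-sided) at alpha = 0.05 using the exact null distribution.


Step 1: Enumerate the 45 unordered pairs (i,j) with i<j and classify each by sign(x_j-x_i) * sign(y_j-y_i).
  (1,2):dx=+7,dy=-9->D; (1,3):dx=+3,dy=-14->D; (1,4):dx=+9,dy=+4->C; (1,5):dx=+1,dy=-8->D
  (1,6):dx=-1,dy=-6->C; (1,7):dx=+8,dy=+3->C; (1,8):dx=-4,dy=-12->C; (1,9):dx=+5,dy=-4->D
  (1,10):dx=+6,dy=-2->D; (2,3):dx=-4,dy=-5->C; (2,4):dx=+2,dy=+13->C; (2,5):dx=-6,dy=+1->D
  (2,6):dx=-8,dy=+3->D; (2,7):dx=+1,dy=+12->C; (2,8):dx=-11,dy=-3->C; (2,9):dx=-2,dy=+5->D
  (2,10):dx=-1,dy=+7->D; (3,4):dx=+6,dy=+18->C; (3,5):dx=-2,dy=+6->D; (3,6):dx=-4,dy=+8->D
  (3,7):dx=+5,dy=+17->C; (3,8):dx=-7,dy=+2->D; (3,9):dx=+2,dy=+10->C; (3,10):dx=+3,dy=+12->C
  (4,5):dx=-8,dy=-12->C; (4,6):dx=-10,dy=-10->C; (4,7):dx=-1,dy=-1->C; (4,8):dx=-13,dy=-16->C
  (4,9):dx=-4,dy=-8->C; (4,10):dx=-3,dy=-6->C; (5,6):dx=-2,dy=+2->D; (5,7):dx=+7,dy=+11->C
  (5,8):dx=-5,dy=-4->C; (5,9):dx=+4,dy=+4->C; (5,10):dx=+5,dy=+6->C; (6,7):dx=+9,dy=+9->C
  (6,8):dx=-3,dy=-6->C; (6,9):dx=+6,dy=+2->C; (6,10):dx=+7,dy=+4->C; (7,8):dx=-12,dy=-15->C
  (7,9):dx=-3,dy=-7->C; (7,10):dx=-2,dy=-5->C; (8,9):dx=+9,dy=+8->C; (8,10):dx=+10,dy=+10->C
  (9,10):dx=+1,dy=+2->C
Step 2: C = 32, D = 13, total pairs = 45.
Step 3: tau = (C - D)/(n(n-1)/2) = (32 - 13)/45 = 0.422222.
Step 4: Exact two-sided p-value (enumerate n! = 3628800 permutations of y under H0): p = 0.108313.
Step 5: alpha = 0.05. fail to reject H0.

tau_b = 0.4222 (C=32, D=13), p = 0.108313, fail to reject H0.


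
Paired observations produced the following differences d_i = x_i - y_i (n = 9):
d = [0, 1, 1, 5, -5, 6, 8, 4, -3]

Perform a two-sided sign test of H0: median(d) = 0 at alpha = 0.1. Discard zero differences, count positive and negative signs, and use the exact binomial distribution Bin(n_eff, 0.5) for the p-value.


Step 1: Discard zero differences. Original n = 9; n_eff = number of nonzero differences = 8.
Nonzero differences (with sign): +1, +1, +5, -5, +6, +8, +4, -3
Step 2: Count signs: positive = 6, negative = 2.
Step 3: Under H0: P(positive) = 0.5, so the number of positives S ~ Bin(8, 0.5).
Step 4: Two-sided exact p-value = sum of Bin(8,0.5) probabilities at or below the observed probability = 0.289062.
Step 5: alpha = 0.1. fail to reject H0.

n_eff = 8, pos = 6, neg = 2, p = 0.289062, fail to reject H0.


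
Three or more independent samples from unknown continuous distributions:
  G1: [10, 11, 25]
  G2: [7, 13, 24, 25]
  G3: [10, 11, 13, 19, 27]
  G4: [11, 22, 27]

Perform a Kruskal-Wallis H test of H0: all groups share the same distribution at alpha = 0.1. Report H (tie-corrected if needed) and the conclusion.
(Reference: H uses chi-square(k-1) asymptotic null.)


Step 1: Combine all N = 15 observations and assign midranks.
sorted (value, group, rank): (7,G2,1), (10,G1,2.5), (10,G3,2.5), (11,G1,5), (11,G3,5), (11,G4,5), (13,G2,7.5), (13,G3,7.5), (19,G3,9), (22,G4,10), (24,G2,11), (25,G1,12.5), (25,G2,12.5), (27,G3,14.5), (27,G4,14.5)
Step 2: Sum ranks within each group.
R_1 = 20 (n_1 = 3)
R_2 = 32 (n_2 = 4)
R_3 = 38.5 (n_3 = 5)
R_4 = 29.5 (n_4 = 3)
Step 3: H = 12/(N(N+1)) * sum(R_i^2/n_i) - 3(N+1)
     = 12/(15*16) * (20^2/3 + 32^2/4 + 38.5^2/5 + 29.5^2/3) - 3*16
     = 0.050000 * 975.867 - 48
     = 0.793333.
Step 4: Ties present; correction factor C = 1 - 48/(15^3 - 15) = 0.985714. Corrected H = 0.793333 / 0.985714 = 0.804831.
Step 5: Under H0, H ~ chi^2(3); p-value = 0.848311.
Step 6: alpha = 0.1. fail to reject H0.

H = 0.8048, df = 3, p = 0.848311, fail to reject H0.


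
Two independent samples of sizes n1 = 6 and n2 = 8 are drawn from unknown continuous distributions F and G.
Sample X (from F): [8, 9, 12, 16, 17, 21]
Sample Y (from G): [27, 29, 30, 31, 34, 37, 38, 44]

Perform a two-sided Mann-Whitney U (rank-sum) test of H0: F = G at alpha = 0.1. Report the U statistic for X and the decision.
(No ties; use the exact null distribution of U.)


Step 1: Combine and sort all 14 observations; assign midranks.
sorted (value, group): (8,X), (9,X), (12,X), (16,X), (17,X), (21,X), (27,Y), (29,Y), (30,Y), (31,Y), (34,Y), (37,Y), (38,Y), (44,Y)
ranks: 8->1, 9->2, 12->3, 16->4, 17->5, 21->6, 27->7, 29->8, 30->9, 31->10, 34->11, 37->12, 38->13, 44->14
Step 2: Rank sum for X: R1 = 1 + 2 + 3 + 4 + 5 + 6 = 21.
Step 3: U_X = R1 - n1(n1+1)/2 = 21 - 6*7/2 = 21 - 21 = 0.
       U_Y = n1*n2 - U_X = 48 - 0 = 48.
Step 4: No ties, so the exact null distribution of U (based on enumerating the C(14,6) = 3003 equally likely rank assignments) gives the two-sided p-value.
Step 5: p-value = 0.000666; compare to alpha = 0.1. reject H0.

U_X = 0, p = 0.000666, reject H0 at alpha = 0.1.


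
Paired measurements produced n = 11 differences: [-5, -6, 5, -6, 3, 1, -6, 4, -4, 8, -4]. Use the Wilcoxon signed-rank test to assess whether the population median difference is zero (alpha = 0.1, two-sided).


Step 1: Drop any zero differences (none here) and take |d_i|.
|d| = [5, 6, 5, 6, 3, 1, 6, 4, 4, 8, 4]
Step 2: Midrank |d_i| (ties get averaged ranks).
ranks: |5|->6.5, |6|->9, |5|->6.5, |6|->9, |3|->2, |1|->1, |6|->9, |4|->4, |4|->4, |8|->11, |4|->4
Step 3: Attach original signs; sum ranks with positive sign and with negative sign.
W+ = 6.5 + 2 + 1 + 4 + 11 = 24.5
W- = 6.5 + 9 + 9 + 9 + 4 + 4 = 41.5
(Check: W+ + W- = 66 should equal n(n+1)/2 = 66.)
Step 4: Test statistic W = min(W+, W-) = 24.5.
Step 5: Ties in |d|, so use the tie-corrected normal approximation.
        E[W] = n(n+1)/4 = 11*12/4 = 33.
        Tie groups: |d|=4 (t=3), |d|=5 (t=2), |d|=6 (t=3); sum(t^3 - t) = 54.
        Var[W] = n(n+1)(2n+1)/24 - sum(t^3-t)/48 = 3036/24 - 54/48 = 125.375.
        z = (W - E[W]) / sqrt(Var[W]) = (24.5 - 33) / 11.1971 = -0.7591.
        Two-sided p = 2*Phi(z) = 0.447778.
Step 6: alpha = 0.1. fail to reject H0.

W+ = 24.5, W- = 41.5, W = min = 24.5, p = 0.447778, fail to reject H0.


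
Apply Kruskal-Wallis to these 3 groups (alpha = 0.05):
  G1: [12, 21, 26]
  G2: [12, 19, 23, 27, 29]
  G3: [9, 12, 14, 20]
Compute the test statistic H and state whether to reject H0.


Step 1: Combine all N = 12 observations and assign midranks.
sorted (value, group, rank): (9,G3,1), (12,G1,3), (12,G2,3), (12,G3,3), (14,G3,5), (19,G2,6), (20,G3,7), (21,G1,8), (23,G2,9), (26,G1,10), (27,G2,11), (29,G2,12)
Step 2: Sum ranks within each group.
R_1 = 21 (n_1 = 3)
R_2 = 41 (n_2 = 5)
R_3 = 16 (n_3 = 4)
Step 3: H = 12/(N(N+1)) * sum(R_i^2/n_i) - 3(N+1)
     = 12/(12*13) * (21^2/3 + 41^2/5 + 16^2/4) - 3*13
     = 0.076923 * 547.2 - 39
     = 3.092308.
Step 4: Ties present; correction factor C = 1 - 24/(12^3 - 12) = 0.986014. Corrected H = 3.092308 / 0.986014 = 3.136170.
Step 5: Under H0, H ~ chi^2(2); p-value = 0.208444.
Step 6: alpha = 0.05. fail to reject H0.

H = 3.1362, df = 2, p = 0.208444, fail to reject H0.


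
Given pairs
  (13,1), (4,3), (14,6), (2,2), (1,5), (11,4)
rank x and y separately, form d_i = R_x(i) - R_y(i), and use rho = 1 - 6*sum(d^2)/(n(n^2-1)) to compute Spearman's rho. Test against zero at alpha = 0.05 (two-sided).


Step 1: Rank x and y separately (midranks; no ties here).
rank(x): 13->5, 4->3, 14->6, 2->2, 1->1, 11->4
rank(y): 1->1, 3->3, 6->6, 2->2, 5->5, 4->4
Step 2: d_i = R_x(i) - R_y(i); compute d_i^2.
  (5-1)^2=16, (3-3)^2=0, (6-6)^2=0, (2-2)^2=0, (1-5)^2=16, (4-4)^2=0
sum(d^2) = 32.
Step 3: rho = 1 - 6*32 / (6*(6^2 - 1)) = 1 - 192/210 = 0.085714.
Step 4: Under H0, t = rho * sqrt((n-2)/(1-rho^2)) = 0.1721 ~ t(4).
Step 5: Two-sided p-value from the t-distribution with 4 df = 0.871743.
Step 6: alpha = 0.05. fail to reject H0.

rho = 0.0857, p = 0.871743, fail to reject H0 at alpha = 0.05.


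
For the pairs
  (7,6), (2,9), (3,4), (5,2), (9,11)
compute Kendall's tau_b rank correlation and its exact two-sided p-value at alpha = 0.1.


Step 1: Enumerate the 10 unordered pairs (i,j) with i<j and classify each by sign(x_j-x_i) * sign(y_j-y_i).
  (1,2):dx=-5,dy=+3->D; (1,3):dx=-4,dy=-2->C; (1,4):dx=-2,dy=-4->C; (1,5):dx=+2,dy=+5->C
  (2,3):dx=+1,dy=-5->D; (2,4):dx=+3,dy=-7->D; (2,5):dx=+7,dy=+2->C; (3,4):dx=+2,dy=-2->D
  (3,5):dx=+6,dy=+7->C; (4,5):dx=+4,dy=+9->C
Step 2: C = 6, D = 4, total pairs = 10.
Step 3: tau = (C - D)/(n(n-1)/2) = (6 - 4)/10 = 0.200000.
Step 4: Exact two-sided p-value (enumerate n! = 120 permutations of y under H0): p = 0.816667.
Step 5: alpha = 0.1. fail to reject H0.

tau_b = 0.2000 (C=6, D=4), p = 0.816667, fail to reject H0.


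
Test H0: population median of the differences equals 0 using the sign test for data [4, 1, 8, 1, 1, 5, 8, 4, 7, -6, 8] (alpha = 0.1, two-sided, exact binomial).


Step 1: Discard zero differences. Original n = 11; n_eff = number of nonzero differences = 11.
Nonzero differences (with sign): +4, +1, +8, +1, +1, +5, +8, +4, +7, -6, +8
Step 2: Count signs: positive = 10, negative = 1.
Step 3: Under H0: P(positive) = 0.5, so the number of positives S ~ Bin(11, 0.5).
Step 4: Two-sided exact p-value = sum of Bin(11,0.5) probabilities at or below the observed probability = 0.011719.
Step 5: alpha = 0.1. reject H0.

n_eff = 11, pos = 10, neg = 1, p = 0.011719, reject H0.


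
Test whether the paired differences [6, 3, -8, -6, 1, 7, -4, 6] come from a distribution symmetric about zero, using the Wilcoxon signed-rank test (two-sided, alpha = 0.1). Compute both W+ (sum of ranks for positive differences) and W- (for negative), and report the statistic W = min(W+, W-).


Step 1: Drop any zero differences (none here) and take |d_i|.
|d| = [6, 3, 8, 6, 1, 7, 4, 6]
Step 2: Midrank |d_i| (ties get averaged ranks).
ranks: |6|->5, |3|->2, |8|->8, |6|->5, |1|->1, |7|->7, |4|->3, |6|->5
Step 3: Attach original signs; sum ranks with positive sign and with negative sign.
W+ = 5 + 2 + 1 + 7 + 5 = 20
W- = 8 + 5 + 3 = 16
(Check: W+ + W- = 36 should equal n(n+1)/2 = 36.)
Step 4: Test statistic W = min(W+, W-) = 16.
Step 5: Ties in |d|, so use the tie-corrected normal approximation.
        E[W] = n(n+1)/4 = 8*9/4 = 18.
        Tie groups: |d|=6 (t=3); sum(t^3 - t) = 24.
        Var[W] = n(n+1)(2n+1)/24 - sum(t^3-t)/48 = 1224/24 - 24/48 = 50.5.
        z = (W - E[W]) / sqrt(Var[W]) = (16 - 18) / 7.1063 = -0.2814.
        Two-sided p = 2*Phi(z) = 0.778374.
Step 6: alpha = 0.1. fail to reject H0.

W+ = 20, W- = 16, W = min = 16, p = 0.778374, fail to reject H0.


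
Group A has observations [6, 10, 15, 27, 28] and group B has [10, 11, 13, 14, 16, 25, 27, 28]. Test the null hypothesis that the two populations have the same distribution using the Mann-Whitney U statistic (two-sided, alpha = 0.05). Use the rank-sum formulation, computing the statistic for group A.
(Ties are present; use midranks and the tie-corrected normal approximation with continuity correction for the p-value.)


Step 1: Combine and sort all 13 observations; assign midranks.
sorted (value, group): (6,X), (10,X), (10,Y), (11,Y), (13,Y), (14,Y), (15,X), (16,Y), (25,Y), (27,X), (27,Y), (28,X), (28,Y)
ranks: 6->1, 10->2.5, 10->2.5, 11->4, 13->5, 14->6, 15->7, 16->8, 25->9, 27->10.5, 27->10.5, 28->12.5, 28->12.5
Step 2: Rank sum for X: R1 = 1 + 2.5 + 7 + 10.5 + 12.5 = 33.5.
Step 3: U_X = R1 - n1(n1+1)/2 = 33.5 - 5*6/2 = 33.5 - 15 = 18.5.
       U_Y = n1*n2 - U_X = 40 - 18.5 = 21.5.
Step 4: Ties are present, so use the tie-corrected normal approximation (with continuity correction) for the p-value.
Step 5: p-value = 0.883138; compare to alpha = 0.05. fail to reject H0.

U_X = 18.5, p = 0.883138, fail to reject H0 at alpha = 0.05.


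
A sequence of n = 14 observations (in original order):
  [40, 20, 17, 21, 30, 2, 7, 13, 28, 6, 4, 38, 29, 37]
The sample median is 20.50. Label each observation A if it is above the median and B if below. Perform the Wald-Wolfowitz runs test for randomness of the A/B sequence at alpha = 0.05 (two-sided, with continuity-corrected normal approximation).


Step 1: Compute median = 20.50; label A = above, B = below.
Labels in order: ABBAABBBABBAAA  (n_A = 7, n_B = 7)
Step 2: Count runs R = 7.
Step 3: Under H0 (random ordering), E[R] = 2*n_A*n_B/(n_A+n_B) + 1 = 2*7*7/14 + 1 = 8.0000.
        Var[R] = 2*n_A*n_B*(2*n_A*n_B - n_A - n_B) / ((n_A+n_B)^2 * (n_A+n_B-1)) = 8232/2548 = 3.2308.
        SD[R] = 1.7974.
Step 4: Continuity-corrected z = (R + 0.5 - E[R]) / SD[R] = (7 + 0.5 - 8.0000) / 1.7974 = -0.2782.
Step 5: Two-sided p-value via normal approximation = 2*(1 - Phi(|z|)) = 0.780879.
Step 6: alpha = 0.05. fail to reject H0.

R = 7, z = -0.2782, p = 0.780879, fail to reject H0.


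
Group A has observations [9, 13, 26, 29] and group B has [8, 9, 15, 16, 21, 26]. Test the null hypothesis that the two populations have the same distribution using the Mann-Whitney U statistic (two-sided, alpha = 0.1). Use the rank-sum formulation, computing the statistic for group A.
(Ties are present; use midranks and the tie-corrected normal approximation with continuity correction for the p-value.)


Step 1: Combine and sort all 10 observations; assign midranks.
sorted (value, group): (8,Y), (9,X), (9,Y), (13,X), (15,Y), (16,Y), (21,Y), (26,X), (26,Y), (29,X)
ranks: 8->1, 9->2.5, 9->2.5, 13->4, 15->5, 16->6, 21->7, 26->8.5, 26->8.5, 29->10
Step 2: Rank sum for X: R1 = 2.5 + 4 + 8.5 + 10 = 25.
Step 3: U_X = R1 - n1(n1+1)/2 = 25 - 4*5/2 = 25 - 10 = 15.
       U_Y = n1*n2 - U_X = 24 - 15 = 9.
Step 4: Ties are present, so use the tie-corrected normal approximation (with continuity correction) for the p-value.
Step 5: p-value = 0.591778; compare to alpha = 0.1. fail to reject H0.

U_X = 15, p = 0.591778, fail to reject H0 at alpha = 0.1.


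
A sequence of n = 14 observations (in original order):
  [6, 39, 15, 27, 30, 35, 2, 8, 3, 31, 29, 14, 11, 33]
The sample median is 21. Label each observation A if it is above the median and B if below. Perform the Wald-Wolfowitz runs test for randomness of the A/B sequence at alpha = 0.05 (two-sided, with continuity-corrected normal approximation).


Step 1: Compute median = 21; label A = above, B = below.
Labels in order: BABAAABBBAABBA  (n_A = 7, n_B = 7)
Step 2: Count runs R = 8.
Step 3: Under H0 (random ordering), E[R] = 2*n_A*n_B/(n_A+n_B) + 1 = 2*7*7/14 + 1 = 8.0000.
        Var[R] = 2*n_A*n_B*(2*n_A*n_B - n_A - n_B) / ((n_A+n_B)^2 * (n_A+n_B-1)) = 8232/2548 = 3.2308.
        SD[R] = 1.7974.
Step 4: R = E[R], so z = 0 with no continuity correction.
Step 5: Two-sided p-value via normal approximation = 2*(1 - Phi(|z|)) = 1.000000.
Step 6: alpha = 0.05. fail to reject H0.

R = 8, z = 0.0000, p = 1.000000, fail to reject H0.


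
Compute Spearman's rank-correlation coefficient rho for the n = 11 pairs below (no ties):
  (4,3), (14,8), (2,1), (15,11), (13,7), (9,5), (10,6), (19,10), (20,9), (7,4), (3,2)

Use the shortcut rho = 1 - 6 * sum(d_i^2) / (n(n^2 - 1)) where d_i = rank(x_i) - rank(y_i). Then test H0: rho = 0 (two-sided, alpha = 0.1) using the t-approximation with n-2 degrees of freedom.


Step 1: Rank x and y separately (midranks; no ties here).
rank(x): 4->3, 14->8, 2->1, 15->9, 13->7, 9->5, 10->6, 19->10, 20->11, 7->4, 3->2
rank(y): 3->3, 8->8, 1->1, 11->11, 7->7, 5->5, 6->6, 10->10, 9->9, 4->4, 2->2
Step 2: d_i = R_x(i) - R_y(i); compute d_i^2.
  (3-3)^2=0, (8-8)^2=0, (1-1)^2=0, (9-11)^2=4, (7-7)^2=0, (5-5)^2=0, (6-6)^2=0, (10-10)^2=0, (11-9)^2=4, (4-4)^2=0, (2-2)^2=0
sum(d^2) = 8.
Step 3: rho = 1 - 6*8 / (11*(11^2 - 1)) = 1 - 48/1320 = 0.963636.
Step 4: Under H0, t = rho * sqrt((n-2)/(1-rho^2)) = 10.8186 ~ t(9).
Step 5: Two-sided p-value from the t-distribution with 9 df = 0.000002.
Step 6: alpha = 0.1. reject H0.

rho = 0.9636, p = 0.000002, reject H0 at alpha = 0.1.


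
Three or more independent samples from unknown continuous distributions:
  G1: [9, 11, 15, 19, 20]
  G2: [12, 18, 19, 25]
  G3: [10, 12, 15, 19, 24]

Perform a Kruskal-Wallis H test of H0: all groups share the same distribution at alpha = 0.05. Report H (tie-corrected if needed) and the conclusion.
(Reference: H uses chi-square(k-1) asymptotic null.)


Step 1: Combine all N = 14 observations and assign midranks.
sorted (value, group, rank): (9,G1,1), (10,G3,2), (11,G1,3), (12,G2,4.5), (12,G3,4.5), (15,G1,6.5), (15,G3,6.5), (18,G2,8), (19,G1,10), (19,G2,10), (19,G3,10), (20,G1,12), (24,G3,13), (25,G2,14)
Step 2: Sum ranks within each group.
R_1 = 32.5 (n_1 = 5)
R_2 = 36.5 (n_2 = 4)
R_3 = 36 (n_3 = 5)
Step 3: H = 12/(N(N+1)) * sum(R_i^2/n_i) - 3(N+1)
     = 12/(14*15) * (32.5^2/5 + 36.5^2/4 + 36^2/5) - 3*15
     = 0.057143 * 803.513 - 45
     = 0.915000.
Step 4: Ties present; correction factor C = 1 - 36/(14^3 - 14) = 0.986813. Corrected H = 0.915000 / 0.986813 = 0.927227.
Step 5: Under H0, H ~ chi^2(2); p-value = 0.629007.
Step 6: alpha = 0.05. fail to reject H0.

H = 0.9272, df = 2, p = 0.629007, fail to reject H0.


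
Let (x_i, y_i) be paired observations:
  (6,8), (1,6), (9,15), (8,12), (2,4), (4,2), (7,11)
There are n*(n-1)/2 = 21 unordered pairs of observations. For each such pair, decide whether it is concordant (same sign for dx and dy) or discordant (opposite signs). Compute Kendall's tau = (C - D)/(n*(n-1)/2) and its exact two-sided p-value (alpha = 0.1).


Step 1: Enumerate the 21 unordered pairs (i,j) with i<j and classify each by sign(x_j-x_i) * sign(y_j-y_i).
  (1,2):dx=-5,dy=-2->C; (1,3):dx=+3,dy=+7->C; (1,4):dx=+2,dy=+4->C; (1,5):dx=-4,dy=-4->C
  (1,6):dx=-2,dy=-6->C; (1,7):dx=+1,dy=+3->C; (2,3):dx=+8,dy=+9->C; (2,4):dx=+7,dy=+6->C
  (2,5):dx=+1,dy=-2->D; (2,6):dx=+3,dy=-4->D; (2,7):dx=+6,dy=+5->C; (3,4):dx=-1,dy=-3->C
  (3,5):dx=-7,dy=-11->C; (3,6):dx=-5,dy=-13->C; (3,7):dx=-2,dy=-4->C; (4,5):dx=-6,dy=-8->C
  (4,6):dx=-4,dy=-10->C; (4,7):dx=-1,dy=-1->C; (5,6):dx=+2,dy=-2->D; (5,7):dx=+5,dy=+7->C
  (6,7):dx=+3,dy=+9->C
Step 2: C = 18, D = 3, total pairs = 21.
Step 3: tau = (C - D)/(n(n-1)/2) = (18 - 3)/21 = 0.714286.
Step 4: Exact two-sided p-value (enumerate n! = 5040 permutations of y under H0): p = 0.030159.
Step 5: alpha = 0.1. reject H0.

tau_b = 0.7143 (C=18, D=3), p = 0.030159, reject H0.


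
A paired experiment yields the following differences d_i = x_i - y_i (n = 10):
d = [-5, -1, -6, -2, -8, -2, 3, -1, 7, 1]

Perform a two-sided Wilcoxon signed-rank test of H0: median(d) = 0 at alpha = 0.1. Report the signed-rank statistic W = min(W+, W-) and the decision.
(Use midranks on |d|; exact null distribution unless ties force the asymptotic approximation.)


Step 1: Drop any zero differences (none here) and take |d_i|.
|d| = [5, 1, 6, 2, 8, 2, 3, 1, 7, 1]
Step 2: Midrank |d_i| (ties get averaged ranks).
ranks: |5|->7, |1|->2, |6|->8, |2|->4.5, |8|->10, |2|->4.5, |3|->6, |1|->2, |7|->9, |1|->2
Step 3: Attach original signs; sum ranks with positive sign and with negative sign.
W+ = 6 + 9 + 2 = 17
W- = 7 + 2 + 8 + 4.5 + 10 + 4.5 + 2 = 38
(Check: W+ + W- = 55 should equal n(n+1)/2 = 55.)
Step 4: Test statistic W = min(W+, W-) = 17.
Step 5: Ties in |d|, so use the tie-corrected normal approximation.
        E[W] = n(n+1)/4 = 10*11/4 = 27.5.
        Tie groups: |d|=1 (t=3), |d|=2 (t=2); sum(t^3 - t) = 30.
        Var[W] = n(n+1)(2n+1)/24 - sum(t^3-t)/48 = 2310/24 - 30/48 = 95.625.
        z = (W - E[W]) / sqrt(Var[W]) = (17 - 27.5) / 9.7788 = -1.0738.
        Two-sided p = 2*Phi(z) = 0.282934.
Step 6: alpha = 0.1. fail to reject H0.

W+ = 17, W- = 38, W = min = 17, p = 0.282934, fail to reject H0.


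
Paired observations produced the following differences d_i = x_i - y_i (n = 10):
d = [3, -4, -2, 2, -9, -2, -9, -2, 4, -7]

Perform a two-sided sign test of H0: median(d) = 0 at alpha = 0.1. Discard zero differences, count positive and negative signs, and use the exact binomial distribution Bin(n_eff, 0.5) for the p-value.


Step 1: Discard zero differences. Original n = 10; n_eff = number of nonzero differences = 10.
Nonzero differences (with sign): +3, -4, -2, +2, -9, -2, -9, -2, +4, -7
Step 2: Count signs: positive = 3, negative = 7.
Step 3: Under H0: P(positive) = 0.5, so the number of positives S ~ Bin(10, 0.5).
Step 4: Two-sided exact p-value = sum of Bin(10,0.5) probabilities at or below the observed probability = 0.343750.
Step 5: alpha = 0.1. fail to reject H0.

n_eff = 10, pos = 3, neg = 7, p = 0.343750, fail to reject H0.


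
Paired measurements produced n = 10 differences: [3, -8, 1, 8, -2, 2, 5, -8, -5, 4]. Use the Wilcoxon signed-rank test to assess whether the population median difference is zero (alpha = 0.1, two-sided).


Step 1: Drop any zero differences (none here) and take |d_i|.
|d| = [3, 8, 1, 8, 2, 2, 5, 8, 5, 4]
Step 2: Midrank |d_i| (ties get averaged ranks).
ranks: |3|->4, |8|->9, |1|->1, |8|->9, |2|->2.5, |2|->2.5, |5|->6.5, |8|->9, |5|->6.5, |4|->5
Step 3: Attach original signs; sum ranks with positive sign and with negative sign.
W+ = 4 + 1 + 9 + 2.5 + 6.5 + 5 = 28
W- = 9 + 2.5 + 9 + 6.5 = 27
(Check: W+ + W- = 55 should equal n(n+1)/2 = 55.)
Step 4: Test statistic W = min(W+, W-) = 27.
Step 5: Ties in |d|, so use the tie-corrected normal approximation.
        E[W] = n(n+1)/4 = 10*11/4 = 27.5.
        Tie groups: |d|=2 (t=2), |d|=5 (t=2), |d|=8 (t=3); sum(t^3 - t) = 36.
        Var[W] = n(n+1)(2n+1)/24 - sum(t^3-t)/48 = 2310/24 - 36/48 = 95.5.
        z = (W - E[W]) / sqrt(Var[W]) = (27 - 27.5) / 9.7724 = -0.0512.
        Two-sided p = 2*Phi(z) = 0.959194.
Step 6: alpha = 0.1. fail to reject H0.

W+ = 28, W- = 27, W = min = 27, p = 0.959194, fail to reject H0.


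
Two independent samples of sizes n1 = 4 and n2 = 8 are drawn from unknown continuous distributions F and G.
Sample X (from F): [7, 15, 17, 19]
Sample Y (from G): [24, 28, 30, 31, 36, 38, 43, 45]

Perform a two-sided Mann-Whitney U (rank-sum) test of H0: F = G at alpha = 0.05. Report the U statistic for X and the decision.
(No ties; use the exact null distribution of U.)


Step 1: Combine and sort all 12 observations; assign midranks.
sorted (value, group): (7,X), (15,X), (17,X), (19,X), (24,Y), (28,Y), (30,Y), (31,Y), (36,Y), (38,Y), (43,Y), (45,Y)
ranks: 7->1, 15->2, 17->3, 19->4, 24->5, 28->6, 30->7, 31->8, 36->9, 38->10, 43->11, 45->12
Step 2: Rank sum for X: R1 = 1 + 2 + 3 + 4 = 10.
Step 3: U_X = R1 - n1(n1+1)/2 = 10 - 4*5/2 = 10 - 10 = 0.
       U_Y = n1*n2 - U_X = 32 - 0 = 32.
Step 4: No ties, so the exact null distribution of U (based on enumerating the C(12,4) = 495 equally likely rank assignments) gives the two-sided p-value.
Step 5: p-value = 0.004040; compare to alpha = 0.05. reject H0.

U_X = 0, p = 0.004040, reject H0 at alpha = 0.05.


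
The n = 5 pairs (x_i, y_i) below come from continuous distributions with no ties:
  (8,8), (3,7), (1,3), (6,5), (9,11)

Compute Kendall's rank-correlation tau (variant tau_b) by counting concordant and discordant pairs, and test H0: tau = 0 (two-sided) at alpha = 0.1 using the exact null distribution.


Step 1: Enumerate the 10 unordered pairs (i,j) with i<j and classify each by sign(x_j-x_i) * sign(y_j-y_i).
  (1,2):dx=-5,dy=-1->C; (1,3):dx=-7,dy=-5->C; (1,4):dx=-2,dy=-3->C; (1,5):dx=+1,dy=+3->C
  (2,3):dx=-2,dy=-4->C; (2,4):dx=+3,dy=-2->D; (2,5):dx=+6,dy=+4->C; (3,4):dx=+5,dy=+2->C
  (3,5):dx=+8,dy=+8->C; (4,5):dx=+3,dy=+6->C
Step 2: C = 9, D = 1, total pairs = 10.
Step 3: tau = (C - D)/(n(n-1)/2) = (9 - 1)/10 = 0.800000.
Step 4: Exact two-sided p-value (enumerate n! = 120 permutations of y under H0): p = 0.083333.
Step 5: alpha = 0.1. reject H0.

tau_b = 0.8000 (C=9, D=1), p = 0.083333, reject H0.


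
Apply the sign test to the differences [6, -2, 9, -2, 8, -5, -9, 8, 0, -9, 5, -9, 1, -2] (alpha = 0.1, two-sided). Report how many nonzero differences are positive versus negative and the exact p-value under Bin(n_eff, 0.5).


Step 1: Discard zero differences. Original n = 14; n_eff = number of nonzero differences = 13.
Nonzero differences (with sign): +6, -2, +9, -2, +8, -5, -9, +8, -9, +5, -9, +1, -2
Step 2: Count signs: positive = 6, negative = 7.
Step 3: Under H0: P(positive) = 0.5, so the number of positives S ~ Bin(13, 0.5).
Step 4: Two-sided exact p-value = sum of Bin(13,0.5) probabilities at or below the observed probability = 1.000000.
Step 5: alpha = 0.1. fail to reject H0.

n_eff = 13, pos = 6, neg = 7, p = 1.000000, fail to reject H0.


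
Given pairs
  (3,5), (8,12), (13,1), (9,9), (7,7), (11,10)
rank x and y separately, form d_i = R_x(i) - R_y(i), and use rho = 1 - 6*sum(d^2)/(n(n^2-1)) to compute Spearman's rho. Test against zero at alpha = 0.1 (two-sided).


Step 1: Rank x and y separately (midranks; no ties here).
rank(x): 3->1, 8->3, 13->6, 9->4, 7->2, 11->5
rank(y): 5->2, 12->6, 1->1, 9->4, 7->3, 10->5
Step 2: d_i = R_x(i) - R_y(i); compute d_i^2.
  (1-2)^2=1, (3-6)^2=9, (6-1)^2=25, (4-4)^2=0, (2-3)^2=1, (5-5)^2=0
sum(d^2) = 36.
Step 3: rho = 1 - 6*36 / (6*(6^2 - 1)) = 1 - 216/210 = -0.028571.
Step 4: Under H0, t = rho * sqrt((n-2)/(1-rho^2)) = -0.0572 ~ t(4).
Step 5: Two-sided p-value from the t-distribution with 4 df = 0.957155.
Step 6: alpha = 0.1. fail to reject H0.

rho = -0.0286, p = 0.957155, fail to reject H0 at alpha = 0.1.


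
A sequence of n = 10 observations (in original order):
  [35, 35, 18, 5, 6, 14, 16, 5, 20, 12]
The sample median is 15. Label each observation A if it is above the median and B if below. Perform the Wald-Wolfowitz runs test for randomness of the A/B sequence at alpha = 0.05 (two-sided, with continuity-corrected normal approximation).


Step 1: Compute median = 15; label A = above, B = below.
Labels in order: AAABBBABAB  (n_A = 5, n_B = 5)
Step 2: Count runs R = 6.
Step 3: Under H0 (random ordering), E[R] = 2*n_A*n_B/(n_A+n_B) + 1 = 2*5*5/10 + 1 = 6.0000.
        Var[R] = 2*n_A*n_B*(2*n_A*n_B - n_A - n_B) / ((n_A+n_B)^2 * (n_A+n_B-1)) = 2000/900 = 2.2222.
        SD[R] = 1.4907.
Step 4: R = E[R], so z = 0 with no continuity correction.
Step 5: Two-sided p-value via normal approximation = 2*(1 - Phi(|z|)) = 1.000000.
Step 6: alpha = 0.05. fail to reject H0.

R = 6, z = 0.0000, p = 1.000000, fail to reject H0.


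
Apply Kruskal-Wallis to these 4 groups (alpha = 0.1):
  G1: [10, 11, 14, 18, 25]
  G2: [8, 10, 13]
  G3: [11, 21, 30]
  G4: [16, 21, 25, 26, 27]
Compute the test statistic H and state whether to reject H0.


Step 1: Combine all N = 16 observations and assign midranks.
sorted (value, group, rank): (8,G2,1), (10,G1,2.5), (10,G2,2.5), (11,G1,4.5), (11,G3,4.5), (13,G2,6), (14,G1,7), (16,G4,8), (18,G1,9), (21,G3,10.5), (21,G4,10.5), (25,G1,12.5), (25,G4,12.5), (26,G4,14), (27,G4,15), (30,G3,16)
Step 2: Sum ranks within each group.
R_1 = 35.5 (n_1 = 5)
R_2 = 9.5 (n_2 = 3)
R_3 = 31 (n_3 = 3)
R_4 = 60 (n_4 = 5)
Step 3: H = 12/(N(N+1)) * sum(R_i^2/n_i) - 3(N+1)
     = 12/(16*17) * (35.5^2/5 + 9.5^2/3 + 31^2/3 + 60^2/5) - 3*17
     = 0.044118 * 1322.47 - 51
     = 7.344118.
Step 4: Ties present; correction factor C = 1 - 24/(16^3 - 16) = 0.994118. Corrected H = 7.344118 / 0.994118 = 7.387574.
Step 5: Under H0, H ~ chi^2(3); p-value = 0.060519.
Step 6: alpha = 0.1. reject H0.

H = 7.3876, df = 3, p = 0.060519, reject H0.


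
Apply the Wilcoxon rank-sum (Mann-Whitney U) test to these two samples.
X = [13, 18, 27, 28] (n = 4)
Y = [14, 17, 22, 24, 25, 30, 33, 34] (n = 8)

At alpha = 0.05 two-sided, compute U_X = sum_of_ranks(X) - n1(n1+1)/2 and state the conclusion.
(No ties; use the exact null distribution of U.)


Step 1: Combine and sort all 12 observations; assign midranks.
sorted (value, group): (13,X), (14,Y), (17,Y), (18,X), (22,Y), (24,Y), (25,Y), (27,X), (28,X), (30,Y), (33,Y), (34,Y)
ranks: 13->1, 14->2, 17->3, 18->4, 22->5, 24->6, 25->7, 27->8, 28->9, 30->10, 33->11, 34->12
Step 2: Rank sum for X: R1 = 1 + 4 + 8 + 9 = 22.
Step 3: U_X = R1 - n1(n1+1)/2 = 22 - 4*5/2 = 22 - 10 = 12.
       U_Y = n1*n2 - U_X = 32 - 12 = 20.
Step 4: No ties, so the exact null distribution of U (based on enumerating the C(12,4) = 495 equally likely rank assignments) gives the two-sided p-value.
Step 5: p-value = 0.569697; compare to alpha = 0.05. fail to reject H0.

U_X = 12, p = 0.569697, fail to reject H0 at alpha = 0.05.


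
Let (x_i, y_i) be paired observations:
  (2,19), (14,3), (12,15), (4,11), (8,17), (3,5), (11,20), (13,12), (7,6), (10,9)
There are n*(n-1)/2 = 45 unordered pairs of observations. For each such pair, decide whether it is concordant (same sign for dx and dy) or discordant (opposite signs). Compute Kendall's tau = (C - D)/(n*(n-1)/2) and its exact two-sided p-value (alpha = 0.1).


Step 1: Enumerate the 45 unordered pairs (i,j) with i<j and classify each by sign(x_j-x_i) * sign(y_j-y_i).
  (1,2):dx=+12,dy=-16->D; (1,3):dx=+10,dy=-4->D; (1,4):dx=+2,dy=-8->D; (1,5):dx=+6,dy=-2->D
  (1,6):dx=+1,dy=-14->D; (1,7):dx=+9,dy=+1->C; (1,8):dx=+11,dy=-7->D; (1,9):dx=+5,dy=-13->D
  (1,10):dx=+8,dy=-10->D; (2,3):dx=-2,dy=+12->D; (2,4):dx=-10,dy=+8->D; (2,5):dx=-6,dy=+14->D
  (2,6):dx=-11,dy=+2->D; (2,7):dx=-3,dy=+17->D; (2,8):dx=-1,dy=+9->D; (2,9):dx=-7,dy=+3->D
  (2,10):dx=-4,dy=+6->D; (3,4):dx=-8,dy=-4->C; (3,5):dx=-4,dy=+2->D; (3,6):dx=-9,dy=-10->C
  (3,7):dx=-1,dy=+5->D; (3,8):dx=+1,dy=-3->D; (3,9):dx=-5,dy=-9->C; (3,10):dx=-2,dy=-6->C
  (4,5):dx=+4,dy=+6->C; (4,6):dx=-1,dy=-6->C; (4,7):dx=+7,dy=+9->C; (4,8):dx=+9,dy=+1->C
  (4,9):dx=+3,dy=-5->D; (4,10):dx=+6,dy=-2->D; (5,6):dx=-5,dy=-12->C; (5,7):dx=+3,dy=+3->C
  (5,8):dx=+5,dy=-5->D; (5,9):dx=-1,dy=-11->C; (5,10):dx=+2,dy=-8->D; (6,7):dx=+8,dy=+15->C
  (6,8):dx=+10,dy=+7->C; (6,9):dx=+4,dy=+1->C; (6,10):dx=+7,dy=+4->C; (7,8):dx=+2,dy=-8->D
  (7,9):dx=-4,dy=-14->C; (7,10):dx=-1,dy=-11->C; (8,9):dx=-6,dy=-6->C; (8,10):dx=-3,dy=-3->C
  (9,10):dx=+3,dy=+3->C
Step 2: C = 21, D = 24, total pairs = 45.
Step 3: tau = (C - D)/(n(n-1)/2) = (21 - 24)/45 = -0.066667.
Step 4: Exact two-sided p-value (enumerate n! = 3628800 permutations of y under H0): p = 0.861801.
Step 5: alpha = 0.1. fail to reject H0.

tau_b = -0.0667 (C=21, D=24), p = 0.861801, fail to reject H0.


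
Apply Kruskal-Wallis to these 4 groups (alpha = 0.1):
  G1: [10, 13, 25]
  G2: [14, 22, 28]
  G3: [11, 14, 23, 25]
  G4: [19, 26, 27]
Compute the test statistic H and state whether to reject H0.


Step 1: Combine all N = 13 observations and assign midranks.
sorted (value, group, rank): (10,G1,1), (11,G3,2), (13,G1,3), (14,G2,4.5), (14,G3,4.5), (19,G4,6), (22,G2,7), (23,G3,8), (25,G1,9.5), (25,G3,9.5), (26,G4,11), (27,G4,12), (28,G2,13)
Step 2: Sum ranks within each group.
R_1 = 13.5 (n_1 = 3)
R_2 = 24.5 (n_2 = 3)
R_3 = 24 (n_3 = 4)
R_4 = 29 (n_4 = 3)
Step 3: H = 12/(N(N+1)) * sum(R_i^2/n_i) - 3(N+1)
     = 12/(13*14) * (13.5^2/3 + 24.5^2/3 + 24^2/4 + 29^2/3) - 3*14
     = 0.065934 * 685.167 - 42
     = 3.175824.
Step 4: Ties present; correction factor C = 1 - 12/(13^3 - 13) = 0.994505. Corrected H = 3.175824 / 0.994505 = 3.193370.
Step 5: Under H0, H ~ chi^2(3); p-value = 0.362761.
Step 6: alpha = 0.1. fail to reject H0.

H = 3.1934, df = 3, p = 0.362761, fail to reject H0.
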